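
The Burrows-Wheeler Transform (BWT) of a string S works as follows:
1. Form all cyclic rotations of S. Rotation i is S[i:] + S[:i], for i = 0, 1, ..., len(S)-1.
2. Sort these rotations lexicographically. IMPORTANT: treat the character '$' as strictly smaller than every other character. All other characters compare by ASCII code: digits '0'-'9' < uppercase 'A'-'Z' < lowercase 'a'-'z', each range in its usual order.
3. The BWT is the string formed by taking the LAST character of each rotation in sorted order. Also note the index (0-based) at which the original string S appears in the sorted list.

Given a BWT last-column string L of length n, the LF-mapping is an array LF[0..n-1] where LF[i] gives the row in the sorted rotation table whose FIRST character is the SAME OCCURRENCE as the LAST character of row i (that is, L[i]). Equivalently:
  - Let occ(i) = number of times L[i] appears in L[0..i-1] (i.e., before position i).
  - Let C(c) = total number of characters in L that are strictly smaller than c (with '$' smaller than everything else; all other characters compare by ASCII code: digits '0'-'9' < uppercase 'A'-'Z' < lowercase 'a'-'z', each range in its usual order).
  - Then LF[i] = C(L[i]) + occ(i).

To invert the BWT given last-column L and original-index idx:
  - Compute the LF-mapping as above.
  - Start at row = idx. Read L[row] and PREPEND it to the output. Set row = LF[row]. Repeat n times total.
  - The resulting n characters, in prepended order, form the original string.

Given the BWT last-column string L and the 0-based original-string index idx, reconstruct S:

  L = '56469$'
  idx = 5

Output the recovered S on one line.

Answer: 96645$

Derivation:
LF mapping: 2 3 1 4 5 0
Walk LF starting at row 5, prepending L[row]:
  step 1: row=5, L[5]='$', prepend. Next row=LF[5]=0
  step 2: row=0, L[0]='5', prepend. Next row=LF[0]=2
  step 3: row=2, L[2]='4', prepend. Next row=LF[2]=1
  step 4: row=1, L[1]='6', prepend. Next row=LF[1]=3
  step 5: row=3, L[3]='6', prepend. Next row=LF[3]=4
  step 6: row=4, L[4]='9', prepend. Next row=LF[4]=5
Reversed output: 96645$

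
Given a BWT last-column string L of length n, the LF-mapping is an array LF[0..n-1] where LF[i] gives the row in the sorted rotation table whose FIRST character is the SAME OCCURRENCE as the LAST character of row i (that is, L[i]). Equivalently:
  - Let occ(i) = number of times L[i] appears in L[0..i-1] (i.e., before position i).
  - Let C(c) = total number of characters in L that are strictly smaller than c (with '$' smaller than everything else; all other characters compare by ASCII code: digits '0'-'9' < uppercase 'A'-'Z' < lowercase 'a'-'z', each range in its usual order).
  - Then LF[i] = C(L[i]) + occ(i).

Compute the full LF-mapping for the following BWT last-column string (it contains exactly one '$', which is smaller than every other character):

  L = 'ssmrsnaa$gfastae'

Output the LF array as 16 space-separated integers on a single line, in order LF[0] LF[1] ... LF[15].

Answer: 11 12 8 10 13 9 1 2 0 7 6 3 14 15 4 5

Derivation:
Char counts: '$':1, 'a':4, 'e':1, 'f':1, 'g':1, 'm':1, 'n':1, 'r':1, 's':4, 't':1
C (first-col start): C('$')=0, C('a')=1, C('e')=5, C('f')=6, C('g')=7, C('m')=8, C('n')=9, C('r')=10, C('s')=11, C('t')=15
L[0]='s': occ=0, LF[0]=C('s')+0=11+0=11
L[1]='s': occ=1, LF[1]=C('s')+1=11+1=12
L[2]='m': occ=0, LF[2]=C('m')+0=8+0=8
L[3]='r': occ=0, LF[3]=C('r')+0=10+0=10
L[4]='s': occ=2, LF[4]=C('s')+2=11+2=13
L[5]='n': occ=0, LF[5]=C('n')+0=9+0=9
L[6]='a': occ=0, LF[6]=C('a')+0=1+0=1
L[7]='a': occ=1, LF[7]=C('a')+1=1+1=2
L[8]='$': occ=0, LF[8]=C('$')+0=0+0=0
L[9]='g': occ=0, LF[9]=C('g')+0=7+0=7
L[10]='f': occ=0, LF[10]=C('f')+0=6+0=6
L[11]='a': occ=2, LF[11]=C('a')+2=1+2=3
L[12]='s': occ=3, LF[12]=C('s')+3=11+3=14
L[13]='t': occ=0, LF[13]=C('t')+0=15+0=15
L[14]='a': occ=3, LF[14]=C('a')+3=1+3=4
L[15]='e': occ=0, LF[15]=C('e')+0=5+0=5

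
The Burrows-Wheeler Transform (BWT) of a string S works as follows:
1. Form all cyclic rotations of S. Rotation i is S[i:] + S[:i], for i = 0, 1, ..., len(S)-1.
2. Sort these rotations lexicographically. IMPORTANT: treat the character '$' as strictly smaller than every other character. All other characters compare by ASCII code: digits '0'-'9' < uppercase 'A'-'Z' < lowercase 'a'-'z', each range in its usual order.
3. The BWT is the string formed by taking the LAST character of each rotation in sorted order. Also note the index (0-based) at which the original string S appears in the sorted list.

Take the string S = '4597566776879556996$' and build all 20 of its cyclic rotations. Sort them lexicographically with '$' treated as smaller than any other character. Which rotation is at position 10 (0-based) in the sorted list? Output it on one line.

All 20 rotations (rotation i = S[i:]+S[:i]):
  rot[0] = 4597566776879556996$
  rot[1] = 597566776879556996$4
  rot[2] = 97566776879556996$45
  rot[3] = 7566776879556996$459
  rot[4] = 566776879556996$4597
  rot[5] = 66776879556996$45975
  rot[6] = 6776879556996$459756
  rot[7] = 776879556996$4597566
  rot[8] = 76879556996$45975667
  rot[9] = 6879556996$459756677
  rot[10] = 879556996$4597566776
  rot[11] = 79556996$45975667768
  rot[12] = 9556996$459756677687
  rot[13] = 556996$4597566776879
  rot[14] = 56996$45975667768795
  rot[15] = 6996$459756677687955
  rot[16] = 996$4597566776879556
  rot[17] = 96$45975667768795569
  rot[18] = 6$459756677687955699
  rot[19] = $4597566776879556996
Sorted (with $ < everything):
  sorted[0] = $4597566776879556996
  sorted[1] = 4597566776879556996$
  sorted[2] = 556996$4597566776879
  sorted[3] = 566776879556996$4597
  sorted[4] = 56996$45975667768795
  sorted[5] = 597566776879556996$4
  sorted[6] = 6$459756677687955699
  sorted[7] = 66776879556996$45975
  sorted[8] = 6776879556996$459756
  sorted[9] = 6879556996$459756677
  sorted[10] = 6996$459756677687955
  sorted[11] = 7566776879556996$459
  sorted[12] = 76879556996$45975667
  sorted[13] = 776879556996$4597566
  sorted[14] = 79556996$45975667768
  sorted[15] = 879556996$4597566776
  sorted[16] = 9556996$459756677687
  sorted[17] = 96$45975667768795569
  sorted[18] = 97566776879556996$45
  sorted[19] = 996$4597566776879556
sorted[10] = 6996$459756677687955

Answer: 6996$459756677687955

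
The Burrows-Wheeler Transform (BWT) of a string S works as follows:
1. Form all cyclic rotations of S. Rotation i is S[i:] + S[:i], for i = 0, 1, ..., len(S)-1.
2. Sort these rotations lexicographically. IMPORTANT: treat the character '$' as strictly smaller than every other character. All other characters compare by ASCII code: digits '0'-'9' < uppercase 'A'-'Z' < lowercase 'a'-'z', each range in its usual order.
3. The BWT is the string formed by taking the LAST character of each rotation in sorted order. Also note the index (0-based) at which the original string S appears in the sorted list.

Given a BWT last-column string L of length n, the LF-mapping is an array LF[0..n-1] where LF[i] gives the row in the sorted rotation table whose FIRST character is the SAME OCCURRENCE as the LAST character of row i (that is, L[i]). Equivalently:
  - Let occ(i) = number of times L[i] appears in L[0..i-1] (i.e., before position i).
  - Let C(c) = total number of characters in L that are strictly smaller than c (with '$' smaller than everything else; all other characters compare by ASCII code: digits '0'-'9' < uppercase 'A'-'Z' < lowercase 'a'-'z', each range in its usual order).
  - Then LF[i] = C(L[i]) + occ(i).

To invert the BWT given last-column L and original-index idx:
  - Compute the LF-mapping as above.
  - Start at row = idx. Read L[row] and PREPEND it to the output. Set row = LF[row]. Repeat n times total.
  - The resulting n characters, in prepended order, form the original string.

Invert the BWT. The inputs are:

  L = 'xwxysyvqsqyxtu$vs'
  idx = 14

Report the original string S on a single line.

Answer: yssvtxqvysywquxx$

Derivation:
LF mapping: 11 10 12 14 3 15 8 1 4 2 16 13 6 7 0 9 5
Walk LF starting at row 14, prepending L[row]:
  step 1: row=14, L[14]='$', prepend. Next row=LF[14]=0
  step 2: row=0, L[0]='x', prepend. Next row=LF[0]=11
  step 3: row=11, L[11]='x', prepend. Next row=LF[11]=13
  step 4: row=13, L[13]='u', prepend. Next row=LF[13]=7
  step 5: row=7, L[7]='q', prepend. Next row=LF[7]=1
  step 6: row=1, L[1]='w', prepend. Next row=LF[1]=10
  step 7: row=10, L[10]='y', prepend. Next row=LF[10]=16
  step 8: row=16, L[16]='s', prepend. Next row=LF[16]=5
  step 9: row=5, L[5]='y', prepend. Next row=LF[5]=15
  step 10: row=15, L[15]='v', prepend. Next row=LF[15]=9
  step 11: row=9, L[9]='q', prepend. Next row=LF[9]=2
  step 12: row=2, L[2]='x', prepend. Next row=LF[2]=12
  step 13: row=12, L[12]='t', prepend. Next row=LF[12]=6
  step 14: row=6, L[6]='v', prepend. Next row=LF[6]=8
  step 15: row=8, L[8]='s', prepend. Next row=LF[8]=4
  step 16: row=4, L[4]='s', prepend. Next row=LF[4]=3
  step 17: row=3, L[3]='y', prepend. Next row=LF[3]=14
Reversed output: yssvtxqvysywquxx$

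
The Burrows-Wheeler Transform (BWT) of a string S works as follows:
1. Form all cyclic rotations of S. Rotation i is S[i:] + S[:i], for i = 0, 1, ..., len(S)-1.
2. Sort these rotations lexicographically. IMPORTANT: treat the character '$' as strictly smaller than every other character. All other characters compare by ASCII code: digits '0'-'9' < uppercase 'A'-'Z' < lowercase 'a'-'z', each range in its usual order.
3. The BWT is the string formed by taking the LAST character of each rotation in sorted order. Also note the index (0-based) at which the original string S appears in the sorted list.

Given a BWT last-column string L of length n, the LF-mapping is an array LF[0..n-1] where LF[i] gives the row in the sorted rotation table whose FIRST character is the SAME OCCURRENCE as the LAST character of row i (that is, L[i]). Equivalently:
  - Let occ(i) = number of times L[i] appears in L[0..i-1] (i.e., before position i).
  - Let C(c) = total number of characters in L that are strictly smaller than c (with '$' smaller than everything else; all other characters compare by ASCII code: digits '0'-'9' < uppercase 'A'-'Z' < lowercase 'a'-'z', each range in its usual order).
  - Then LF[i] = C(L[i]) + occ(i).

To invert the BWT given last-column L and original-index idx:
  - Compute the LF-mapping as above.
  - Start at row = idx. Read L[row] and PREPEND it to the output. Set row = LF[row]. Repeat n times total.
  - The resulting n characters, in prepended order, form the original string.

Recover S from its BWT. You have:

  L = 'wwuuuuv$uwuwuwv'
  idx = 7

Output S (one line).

LF mapping: 10 11 1 2 3 4 8 0 5 12 6 13 7 14 9
Walk LF starting at row 7, prepending L[row]:
  step 1: row=7, L[7]='$', prepend. Next row=LF[7]=0
  step 2: row=0, L[0]='w', prepend. Next row=LF[0]=10
  step 3: row=10, L[10]='u', prepend. Next row=LF[10]=6
  step 4: row=6, L[6]='v', prepend. Next row=LF[6]=8
  step 5: row=8, L[8]='u', prepend. Next row=LF[8]=5
  step 6: row=5, L[5]='u', prepend. Next row=LF[5]=4
  step 7: row=4, L[4]='u', prepend. Next row=LF[4]=3
  step 8: row=3, L[3]='u', prepend. Next row=LF[3]=2
  step 9: row=2, L[2]='u', prepend. Next row=LF[2]=1
  step 10: row=1, L[1]='w', prepend. Next row=LF[1]=11
  step 11: row=11, L[11]='w', prepend. Next row=LF[11]=13
  step 12: row=13, L[13]='w', prepend. Next row=LF[13]=14
  step 13: row=14, L[14]='v', prepend. Next row=LF[14]=9
  step 14: row=9, L[9]='w', prepend. Next row=LF[9]=12
  step 15: row=12, L[12]='u', prepend. Next row=LF[12]=7
Reversed output: uwvwwwuuuuuvuw$

Answer: uwvwwwuuuuuvuw$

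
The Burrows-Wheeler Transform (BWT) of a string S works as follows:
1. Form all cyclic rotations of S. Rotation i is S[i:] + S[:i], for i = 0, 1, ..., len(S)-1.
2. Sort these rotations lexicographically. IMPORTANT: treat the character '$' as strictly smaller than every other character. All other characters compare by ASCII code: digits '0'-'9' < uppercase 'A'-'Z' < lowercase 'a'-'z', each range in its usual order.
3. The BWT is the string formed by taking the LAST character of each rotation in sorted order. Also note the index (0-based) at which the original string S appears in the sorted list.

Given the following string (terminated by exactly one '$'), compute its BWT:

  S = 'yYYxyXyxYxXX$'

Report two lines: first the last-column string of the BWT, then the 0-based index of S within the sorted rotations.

Answer: XXxyyxYYyYx$X
11

Derivation:
All 13 rotations (rotation i = S[i:]+S[:i]):
  rot[0] = yYYxyXyxYxXX$
  rot[1] = YYxyXyxYxXX$y
  rot[2] = YxyXyxYxXX$yY
  rot[3] = xyXyxYxXX$yYY
  rot[4] = yXyxYxXX$yYYx
  rot[5] = XyxYxXX$yYYxy
  rot[6] = yxYxXX$yYYxyX
  rot[7] = xYxXX$yYYxyXy
  rot[8] = YxXX$yYYxyXyx
  rot[9] = xXX$yYYxyXyxY
  rot[10] = XX$yYYxyXyxYx
  rot[11] = X$yYYxyXyxYxX
  rot[12] = $yYYxyXyxYxXX
Sorted (with $ < everything):
  sorted[0] = $yYYxyXyxYxXX  (last char: 'X')
  sorted[1] = X$yYYxyXyxYxX  (last char: 'X')
  sorted[2] = XX$yYYxyXyxYx  (last char: 'x')
  sorted[3] = XyxYxXX$yYYxy  (last char: 'y')
  sorted[4] = YYxyXyxYxXX$y  (last char: 'y')
  sorted[5] = YxXX$yYYxyXyx  (last char: 'x')
  sorted[6] = YxyXyxYxXX$yY  (last char: 'Y')
  sorted[7] = xXX$yYYxyXyxY  (last char: 'Y')
  sorted[8] = xYxXX$yYYxyXy  (last char: 'y')
  sorted[9] = xyXyxYxXX$yYY  (last char: 'Y')
  sorted[10] = yXyxYxXX$yYYx  (last char: 'x')
  sorted[11] = yYYxyXyxYxXX$  (last char: '$')
  sorted[12] = yxYxXX$yYYxyX  (last char: 'X')
Last column: XXxyyxYYyYx$X
Original string S is at sorted index 11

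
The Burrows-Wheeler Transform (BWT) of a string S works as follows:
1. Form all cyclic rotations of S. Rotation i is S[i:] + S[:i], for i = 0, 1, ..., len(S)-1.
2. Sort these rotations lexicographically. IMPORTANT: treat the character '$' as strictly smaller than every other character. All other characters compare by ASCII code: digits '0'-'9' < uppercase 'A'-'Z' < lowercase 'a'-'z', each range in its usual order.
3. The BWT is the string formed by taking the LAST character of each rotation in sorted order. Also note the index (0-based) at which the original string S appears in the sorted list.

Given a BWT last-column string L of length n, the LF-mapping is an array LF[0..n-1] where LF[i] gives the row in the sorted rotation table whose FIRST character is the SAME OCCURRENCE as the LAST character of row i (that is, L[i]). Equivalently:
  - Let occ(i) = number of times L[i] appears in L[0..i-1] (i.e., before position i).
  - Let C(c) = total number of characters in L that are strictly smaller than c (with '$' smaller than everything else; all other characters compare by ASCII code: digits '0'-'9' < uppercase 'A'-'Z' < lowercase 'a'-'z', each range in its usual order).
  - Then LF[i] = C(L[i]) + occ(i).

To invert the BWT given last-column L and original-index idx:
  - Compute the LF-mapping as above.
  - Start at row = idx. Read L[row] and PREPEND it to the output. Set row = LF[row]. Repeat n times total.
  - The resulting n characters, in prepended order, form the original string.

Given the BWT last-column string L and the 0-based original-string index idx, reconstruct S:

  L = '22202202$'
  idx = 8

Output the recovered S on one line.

Answer: 22202202$

Derivation:
LF mapping: 3 4 5 1 6 7 2 8 0
Walk LF starting at row 8, prepending L[row]:
  step 1: row=8, L[8]='$', prepend. Next row=LF[8]=0
  step 2: row=0, L[0]='2', prepend. Next row=LF[0]=3
  step 3: row=3, L[3]='0', prepend. Next row=LF[3]=1
  step 4: row=1, L[1]='2', prepend. Next row=LF[1]=4
  step 5: row=4, L[4]='2', prepend. Next row=LF[4]=6
  step 6: row=6, L[6]='0', prepend. Next row=LF[6]=2
  step 7: row=2, L[2]='2', prepend. Next row=LF[2]=5
  step 8: row=5, L[5]='2', prepend. Next row=LF[5]=7
  step 9: row=7, L[7]='2', prepend. Next row=LF[7]=8
Reversed output: 22202202$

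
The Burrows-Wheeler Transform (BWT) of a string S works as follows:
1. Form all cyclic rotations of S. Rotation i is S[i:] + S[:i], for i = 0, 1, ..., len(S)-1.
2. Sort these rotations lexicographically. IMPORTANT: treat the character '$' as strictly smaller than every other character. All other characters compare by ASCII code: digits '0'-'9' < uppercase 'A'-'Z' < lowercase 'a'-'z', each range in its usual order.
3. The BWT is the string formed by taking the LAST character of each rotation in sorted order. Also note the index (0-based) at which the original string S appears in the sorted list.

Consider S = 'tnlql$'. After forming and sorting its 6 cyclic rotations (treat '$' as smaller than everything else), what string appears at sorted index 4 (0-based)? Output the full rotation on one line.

Answer: ql$tnl

Derivation:
All 6 rotations (rotation i = S[i:]+S[:i]):
  rot[0] = tnlql$
  rot[1] = nlql$t
  rot[2] = lql$tn
  rot[3] = ql$tnl
  rot[4] = l$tnlq
  rot[5] = $tnlql
Sorted (with $ < everything):
  sorted[0] = $tnlql
  sorted[1] = l$tnlq
  sorted[2] = lql$tn
  sorted[3] = nlql$t
  sorted[4] = ql$tnl
  sorted[5] = tnlql$
sorted[4] = ql$tnl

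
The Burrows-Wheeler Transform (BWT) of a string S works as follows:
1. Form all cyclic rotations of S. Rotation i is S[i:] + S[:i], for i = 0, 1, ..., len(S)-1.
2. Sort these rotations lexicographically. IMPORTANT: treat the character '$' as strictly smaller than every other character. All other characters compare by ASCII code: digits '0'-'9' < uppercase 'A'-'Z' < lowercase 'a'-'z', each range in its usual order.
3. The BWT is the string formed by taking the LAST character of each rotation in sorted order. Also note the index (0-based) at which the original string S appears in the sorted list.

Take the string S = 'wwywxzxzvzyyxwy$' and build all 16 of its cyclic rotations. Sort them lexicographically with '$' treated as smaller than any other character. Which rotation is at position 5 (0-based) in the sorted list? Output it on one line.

All 16 rotations (rotation i = S[i:]+S[:i]):
  rot[0] = wwywxzxzvzyyxwy$
  rot[1] = wywxzxzvzyyxwy$w
  rot[2] = ywxzxzvzyyxwy$ww
  rot[3] = wxzxzvzyyxwy$wwy
  rot[4] = xzxzvzyyxwy$wwyw
  rot[5] = zxzvzyyxwy$wwywx
  rot[6] = xzvzyyxwy$wwywxz
  rot[7] = zvzyyxwy$wwywxzx
  rot[8] = vzyyxwy$wwywxzxz
  rot[9] = zyyxwy$wwywxzxzv
  rot[10] = yyxwy$wwywxzxzvz
  rot[11] = yxwy$wwywxzxzvzy
  rot[12] = xwy$wwywxzxzvzyy
  rot[13] = wy$wwywxzxzvzyyx
  rot[14] = y$wwywxzxzvzyyxw
  rot[15] = $wwywxzxzvzyyxwy
Sorted (with $ < everything):
  sorted[0] = $wwywxzxzvzyyxwy
  sorted[1] = vzyyxwy$wwywxzxz
  sorted[2] = wwywxzxzvzyyxwy$
  sorted[3] = wxzxzvzyyxwy$wwy
  sorted[4] = wy$wwywxzxzvzyyx
  sorted[5] = wywxzxzvzyyxwy$w
  sorted[6] = xwy$wwywxzxzvzyy
  sorted[7] = xzvzyyxwy$wwywxz
  sorted[8] = xzxzvzyyxwy$wwyw
  sorted[9] = y$wwywxzxzvzyyxw
  sorted[10] = ywxzxzvzyyxwy$ww
  sorted[11] = yxwy$wwywxzxzvzy
  sorted[12] = yyxwy$wwywxzxzvz
  sorted[13] = zvzyyxwy$wwywxzx
  sorted[14] = zxzvzyyxwy$wwywx
  sorted[15] = zyyxwy$wwywxzxzv
sorted[5] = wywxzxzvzyyxwy$w

Answer: wywxzxzvzyyxwy$w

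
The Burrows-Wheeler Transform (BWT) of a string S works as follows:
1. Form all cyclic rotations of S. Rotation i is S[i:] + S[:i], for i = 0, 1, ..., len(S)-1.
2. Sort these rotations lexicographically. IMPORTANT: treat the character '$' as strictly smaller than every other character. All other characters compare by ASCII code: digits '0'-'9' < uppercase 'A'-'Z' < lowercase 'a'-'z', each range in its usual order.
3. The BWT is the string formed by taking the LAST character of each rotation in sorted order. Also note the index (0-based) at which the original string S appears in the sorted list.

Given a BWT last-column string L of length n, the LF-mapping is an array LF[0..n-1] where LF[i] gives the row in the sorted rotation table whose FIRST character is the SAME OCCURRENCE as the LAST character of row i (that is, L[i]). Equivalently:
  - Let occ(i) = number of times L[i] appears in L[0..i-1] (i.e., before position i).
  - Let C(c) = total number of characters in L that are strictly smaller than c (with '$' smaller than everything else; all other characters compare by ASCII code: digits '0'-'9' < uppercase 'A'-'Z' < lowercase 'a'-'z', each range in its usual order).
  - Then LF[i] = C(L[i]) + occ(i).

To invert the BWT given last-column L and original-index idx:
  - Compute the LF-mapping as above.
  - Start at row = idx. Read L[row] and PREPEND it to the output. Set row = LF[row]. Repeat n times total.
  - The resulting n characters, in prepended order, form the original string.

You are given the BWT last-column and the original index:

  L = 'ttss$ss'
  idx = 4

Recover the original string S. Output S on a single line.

Answer: stssst$

Derivation:
LF mapping: 5 6 1 2 0 3 4
Walk LF starting at row 4, prepending L[row]:
  step 1: row=4, L[4]='$', prepend. Next row=LF[4]=0
  step 2: row=0, L[0]='t', prepend. Next row=LF[0]=5
  step 3: row=5, L[5]='s', prepend. Next row=LF[5]=3
  step 4: row=3, L[3]='s', prepend. Next row=LF[3]=2
  step 5: row=2, L[2]='s', prepend. Next row=LF[2]=1
  step 6: row=1, L[1]='t', prepend. Next row=LF[1]=6
  step 7: row=6, L[6]='s', prepend. Next row=LF[6]=4
Reversed output: stssst$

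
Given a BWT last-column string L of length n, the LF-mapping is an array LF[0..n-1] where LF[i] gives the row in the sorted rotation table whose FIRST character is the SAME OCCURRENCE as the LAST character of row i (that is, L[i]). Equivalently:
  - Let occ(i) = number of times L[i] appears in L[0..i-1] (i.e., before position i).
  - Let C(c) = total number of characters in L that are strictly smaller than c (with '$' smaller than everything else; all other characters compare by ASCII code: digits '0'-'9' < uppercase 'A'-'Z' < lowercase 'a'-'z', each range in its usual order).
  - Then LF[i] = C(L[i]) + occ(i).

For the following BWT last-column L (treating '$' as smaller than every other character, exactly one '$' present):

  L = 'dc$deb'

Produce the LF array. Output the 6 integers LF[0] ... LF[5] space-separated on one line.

Char counts: '$':1, 'b':1, 'c':1, 'd':2, 'e':1
C (first-col start): C('$')=0, C('b')=1, C('c')=2, C('d')=3, C('e')=5
L[0]='d': occ=0, LF[0]=C('d')+0=3+0=3
L[1]='c': occ=0, LF[1]=C('c')+0=2+0=2
L[2]='$': occ=0, LF[2]=C('$')+0=0+0=0
L[3]='d': occ=1, LF[3]=C('d')+1=3+1=4
L[4]='e': occ=0, LF[4]=C('e')+0=5+0=5
L[5]='b': occ=0, LF[5]=C('b')+0=1+0=1

Answer: 3 2 0 4 5 1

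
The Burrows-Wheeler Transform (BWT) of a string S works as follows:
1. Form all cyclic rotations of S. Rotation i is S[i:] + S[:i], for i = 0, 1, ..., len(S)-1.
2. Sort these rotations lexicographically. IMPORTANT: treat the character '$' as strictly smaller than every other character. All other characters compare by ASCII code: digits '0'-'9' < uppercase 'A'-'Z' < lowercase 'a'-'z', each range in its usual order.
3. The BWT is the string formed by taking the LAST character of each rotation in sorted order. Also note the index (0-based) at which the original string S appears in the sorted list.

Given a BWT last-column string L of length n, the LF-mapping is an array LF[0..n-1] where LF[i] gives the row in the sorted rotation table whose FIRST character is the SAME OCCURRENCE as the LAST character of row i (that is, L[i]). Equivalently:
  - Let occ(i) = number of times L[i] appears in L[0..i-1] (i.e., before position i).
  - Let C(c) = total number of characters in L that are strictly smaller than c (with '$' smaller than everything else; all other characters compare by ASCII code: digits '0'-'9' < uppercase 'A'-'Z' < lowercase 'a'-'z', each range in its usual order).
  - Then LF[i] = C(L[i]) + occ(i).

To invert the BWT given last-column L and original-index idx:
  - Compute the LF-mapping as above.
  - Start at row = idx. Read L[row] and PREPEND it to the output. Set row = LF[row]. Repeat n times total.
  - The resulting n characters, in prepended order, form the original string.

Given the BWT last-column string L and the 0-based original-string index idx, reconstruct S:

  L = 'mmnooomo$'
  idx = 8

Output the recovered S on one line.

Answer: ooomonmm$

Derivation:
LF mapping: 1 2 4 5 6 7 3 8 0
Walk LF starting at row 8, prepending L[row]:
  step 1: row=8, L[8]='$', prepend. Next row=LF[8]=0
  step 2: row=0, L[0]='m', prepend. Next row=LF[0]=1
  step 3: row=1, L[1]='m', prepend. Next row=LF[1]=2
  step 4: row=2, L[2]='n', prepend. Next row=LF[2]=4
  step 5: row=4, L[4]='o', prepend. Next row=LF[4]=6
  step 6: row=6, L[6]='m', prepend. Next row=LF[6]=3
  step 7: row=3, L[3]='o', prepend. Next row=LF[3]=5
  step 8: row=5, L[5]='o', prepend. Next row=LF[5]=7
  step 9: row=7, L[7]='o', prepend. Next row=LF[7]=8
Reversed output: ooomonmm$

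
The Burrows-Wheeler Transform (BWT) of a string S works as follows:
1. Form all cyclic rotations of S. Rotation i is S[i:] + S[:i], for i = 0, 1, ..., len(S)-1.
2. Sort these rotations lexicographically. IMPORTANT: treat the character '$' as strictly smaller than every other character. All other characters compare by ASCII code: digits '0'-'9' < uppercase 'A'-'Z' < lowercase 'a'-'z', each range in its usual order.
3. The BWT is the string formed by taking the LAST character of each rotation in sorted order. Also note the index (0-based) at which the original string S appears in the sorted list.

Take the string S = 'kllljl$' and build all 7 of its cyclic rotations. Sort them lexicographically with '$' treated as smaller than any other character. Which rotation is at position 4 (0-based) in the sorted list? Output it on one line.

All 7 rotations (rotation i = S[i:]+S[:i]):
  rot[0] = kllljl$
  rot[1] = llljl$k
  rot[2] = lljl$kl
  rot[3] = ljl$kll
  rot[4] = jl$klll
  rot[5] = l$klllj
  rot[6] = $kllljl
Sorted (with $ < everything):
  sorted[0] = $kllljl
  sorted[1] = jl$klll
  sorted[2] = kllljl$
  sorted[3] = l$klllj
  sorted[4] = ljl$kll
  sorted[5] = lljl$kl
  sorted[6] = llljl$k
sorted[4] = ljl$kll

Answer: ljl$kll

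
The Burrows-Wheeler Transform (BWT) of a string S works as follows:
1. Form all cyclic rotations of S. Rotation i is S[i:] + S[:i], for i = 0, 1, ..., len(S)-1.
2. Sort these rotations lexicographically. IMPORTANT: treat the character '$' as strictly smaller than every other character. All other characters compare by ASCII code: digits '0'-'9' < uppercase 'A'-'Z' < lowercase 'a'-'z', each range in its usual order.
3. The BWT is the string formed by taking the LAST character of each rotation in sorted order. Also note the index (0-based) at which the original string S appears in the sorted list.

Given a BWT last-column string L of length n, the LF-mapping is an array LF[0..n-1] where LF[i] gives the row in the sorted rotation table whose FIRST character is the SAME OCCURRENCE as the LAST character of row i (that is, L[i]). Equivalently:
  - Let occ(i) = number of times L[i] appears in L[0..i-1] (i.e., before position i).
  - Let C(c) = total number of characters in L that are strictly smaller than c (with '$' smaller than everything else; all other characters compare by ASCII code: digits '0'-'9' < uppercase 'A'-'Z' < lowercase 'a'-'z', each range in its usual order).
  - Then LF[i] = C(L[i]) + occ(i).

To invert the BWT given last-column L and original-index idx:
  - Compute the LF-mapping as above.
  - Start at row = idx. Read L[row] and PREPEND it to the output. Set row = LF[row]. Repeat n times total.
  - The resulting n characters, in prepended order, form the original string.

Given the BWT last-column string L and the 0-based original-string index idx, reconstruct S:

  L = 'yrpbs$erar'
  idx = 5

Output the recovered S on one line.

Answer: raspberry$

Derivation:
LF mapping: 9 5 4 2 8 0 3 6 1 7
Walk LF starting at row 5, prepending L[row]:
  step 1: row=5, L[5]='$', prepend. Next row=LF[5]=0
  step 2: row=0, L[0]='y', prepend. Next row=LF[0]=9
  step 3: row=9, L[9]='r', prepend. Next row=LF[9]=7
  step 4: row=7, L[7]='r', prepend. Next row=LF[7]=6
  step 5: row=6, L[6]='e', prepend. Next row=LF[6]=3
  step 6: row=3, L[3]='b', prepend. Next row=LF[3]=2
  step 7: row=2, L[2]='p', prepend. Next row=LF[2]=4
  step 8: row=4, L[4]='s', prepend. Next row=LF[4]=8
  step 9: row=8, L[8]='a', prepend. Next row=LF[8]=1
  step 10: row=1, L[1]='r', prepend. Next row=LF[1]=5
Reversed output: raspberry$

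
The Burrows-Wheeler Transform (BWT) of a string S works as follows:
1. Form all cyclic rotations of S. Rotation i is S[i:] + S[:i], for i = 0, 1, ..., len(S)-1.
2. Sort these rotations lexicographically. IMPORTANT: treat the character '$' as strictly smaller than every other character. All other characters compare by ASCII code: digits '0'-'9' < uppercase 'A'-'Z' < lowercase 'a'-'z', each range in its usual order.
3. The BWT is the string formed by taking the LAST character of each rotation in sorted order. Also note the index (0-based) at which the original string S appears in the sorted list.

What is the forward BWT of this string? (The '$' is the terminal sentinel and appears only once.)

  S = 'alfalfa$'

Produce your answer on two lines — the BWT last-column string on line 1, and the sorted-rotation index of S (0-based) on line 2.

All 8 rotations (rotation i = S[i:]+S[:i]):
  rot[0] = alfalfa$
  rot[1] = lfalfa$a
  rot[2] = falfa$al
  rot[3] = alfa$alf
  rot[4] = lfa$alfa
  rot[5] = fa$alfal
  rot[6] = a$alfalf
  rot[7] = $alfalfa
Sorted (with $ < everything):
  sorted[0] = $alfalfa  (last char: 'a')
  sorted[1] = a$alfalf  (last char: 'f')
  sorted[2] = alfa$alf  (last char: 'f')
  sorted[3] = alfalfa$  (last char: '$')
  sorted[4] = fa$alfal  (last char: 'l')
  sorted[5] = falfa$al  (last char: 'l')
  sorted[6] = lfa$alfa  (last char: 'a')
  sorted[7] = lfalfa$a  (last char: 'a')
Last column: aff$llaa
Original string S is at sorted index 3

Answer: aff$llaa
3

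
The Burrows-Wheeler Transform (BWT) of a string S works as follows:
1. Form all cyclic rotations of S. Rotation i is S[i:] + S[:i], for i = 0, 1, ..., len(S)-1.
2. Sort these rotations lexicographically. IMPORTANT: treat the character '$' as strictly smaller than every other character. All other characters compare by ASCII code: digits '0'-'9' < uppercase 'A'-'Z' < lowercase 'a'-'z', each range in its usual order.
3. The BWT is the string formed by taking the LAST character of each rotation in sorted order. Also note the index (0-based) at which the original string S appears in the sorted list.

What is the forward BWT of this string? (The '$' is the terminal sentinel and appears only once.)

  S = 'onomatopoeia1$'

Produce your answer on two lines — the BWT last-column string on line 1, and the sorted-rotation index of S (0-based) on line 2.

Answer: 1aimoeoopn$toa
10

Derivation:
All 14 rotations (rotation i = S[i:]+S[:i]):
  rot[0] = onomatopoeia1$
  rot[1] = nomatopoeia1$o
  rot[2] = omatopoeia1$on
  rot[3] = matopoeia1$ono
  rot[4] = atopoeia1$onom
  rot[5] = topoeia1$onoma
  rot[6] = opoeia1$onomat
  rot[7] = poeia1$onomato
  rot[8] = oeia1$onomatop
  rot[9] = eia1$onomatopo
  rot[10] = ia1$onomatopoe
  rot[11] = a1$onomatopoei
  rot[12] = 1$onomatopoeia
  rot[13] = $onomatopoeia1
Sorted (with $ < everything):
  sorted[0] = $onomatopoeia1  (last char: '1')
  sorted[1] = 1$onomatopoeia  (last char: 'a')
  sorted[2] = a1$onomatopoei  (last char: 'i')
  sorted[3] = atopoeia1$onom  (last char: 'm')
  sorted[4] = eia1$onomatopo  (last char: 'o')
  sorted[5] = ia1$onomatopoe  (last char: 'e')
  sorted[6] = matopoeia1$ono  (last char: 'o')
  sorted[7] = nomatopoeia1$o  (last char: 'o')
  sorted[8] = oeia1$onomatop  (last char: 'p')
  sorted[9] = omatopoeia1$on  (last char: 'n')
  sorted[10] = onomatopoeia1$  (last char: '$')
  sorted[11] = opoeia1$onomat  (last char: 't')
  sorted[12] = poeia1$onomato  (last char: 'o')
  sorted[13] = topoeia1$onoma  (last char: 'a')
Last column: 1aimoeoopn$toa
Original string S is at sorted index 10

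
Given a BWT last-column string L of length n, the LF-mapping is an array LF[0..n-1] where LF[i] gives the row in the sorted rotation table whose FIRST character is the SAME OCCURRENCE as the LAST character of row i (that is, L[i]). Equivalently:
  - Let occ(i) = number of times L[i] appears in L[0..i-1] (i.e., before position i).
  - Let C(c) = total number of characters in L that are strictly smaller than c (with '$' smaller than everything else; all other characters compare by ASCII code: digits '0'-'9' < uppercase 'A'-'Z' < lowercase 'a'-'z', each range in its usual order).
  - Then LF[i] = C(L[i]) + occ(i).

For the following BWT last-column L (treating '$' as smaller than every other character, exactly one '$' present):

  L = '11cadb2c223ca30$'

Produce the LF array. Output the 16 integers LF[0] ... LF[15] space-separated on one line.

Char counts: '$':1, '0':1, '1':2, '2':3, '3':2, 'a':2, 'b':1, 'c':3, 'd':1
C (first-col start): C('$')=0, C('0')=1, C('1')=2, C('2')=4, C('3')=7, C('a')=9, C('b')=11, C('c')=12, C('d')=15
L[0]='1': occ=0, LF[0]=C('1')+0=2+0=2
L[1]='1': occ=1, LF[1]=C('1')+1=2+1=3
L[2]='c': occ=0, LF[2]=C('c')+0=12+0=12
L[3]='a': occ=0, LF[3]=C('a')+0=9+0=9
L[4]='d': occ=0, LF[4]=C('d')+0=15+0=15
L[5]='b': occ=0, LF[5]=C('b')+0=11+0=11
L[6]='2': occ=0, LF[6]=C('2')+0=4+0=4
L[7]='c': occ=1, LF[7]=C('c')+1=12+1=13
L[8]='2': occ=1, LF[8]=C('2')+1=4+1=5
L[9]='2': occ=2, LF[9]=C('2')+2=4+2=6
L[10]='3': occ=0, LF[10]=C('3')+0=7+0=7
L[11]='c': occ=2, LF[11]=C('c')+2=12+2=14
L[12]='a': occ=1, LF[12]=C('a')+1=9+1=10
L[13]='3': occ=1, LF[13]=C('3')+1=7+1=8
L[14]='0': occ=0, LF[14]=C('0')+0=1+0=1
L[15]='$': occ=0, LF[15]=C('$')+0=0+0=0

Answer: 2 3 12 9 15 11 4 13 5 6 7 14 10 8 1 0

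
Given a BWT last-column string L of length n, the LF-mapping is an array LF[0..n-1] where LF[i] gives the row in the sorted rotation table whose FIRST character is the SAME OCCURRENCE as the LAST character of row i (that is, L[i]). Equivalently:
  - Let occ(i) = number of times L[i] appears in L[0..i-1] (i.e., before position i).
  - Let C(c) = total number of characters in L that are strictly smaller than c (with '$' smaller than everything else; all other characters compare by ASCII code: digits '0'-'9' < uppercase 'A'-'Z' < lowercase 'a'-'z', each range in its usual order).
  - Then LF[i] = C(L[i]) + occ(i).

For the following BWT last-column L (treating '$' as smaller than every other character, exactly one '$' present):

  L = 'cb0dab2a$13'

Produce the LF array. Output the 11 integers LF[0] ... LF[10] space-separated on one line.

Char counts: '$':1, '0':1, '1':1, '2':1, '3':1, 'a':2, 'b':2, 'c':1, 'd':1
C (first-col start): C('$')=0, C('0')=1, C('1')=2, C('2')=3, C('3')=4, C('a')=5, C('b')=7, C('c')=9, C('d')=10
L[0]='c': occ=0, LF[0]=C('c')+0=9+0=9
L[1]='b': occ=0, LF[1]=C('b')+0=7+0=7
L[2]='0': occ=0, LF[2]=C('0')+0=1+0=1
L[3]='d': occ=0, LF[3]=C('d')+0=10+0=10
L[4]='a': occ=0, LF[4]=C('a')+0=5+0=5
L[5]='b': occ=1, LF[5]=C('b')+1=7+1=8
L[6]='2': occ=0, LF[6]=C('2')+0=3+0=3
L[7]='a': occ=1, LF[7]=C('a')+1=5+1=6
L[8]='$': occ=0, LF[8]=C('$')+0=0+0=0
L[9]='1': occ=0, LF[9]=C('1')+0=2+0=2
L[10]='3': occ=0, LF[10]=C('3')+0=4+0=4

Answer: 9 7 1 10 5 8 3 6 0 2 4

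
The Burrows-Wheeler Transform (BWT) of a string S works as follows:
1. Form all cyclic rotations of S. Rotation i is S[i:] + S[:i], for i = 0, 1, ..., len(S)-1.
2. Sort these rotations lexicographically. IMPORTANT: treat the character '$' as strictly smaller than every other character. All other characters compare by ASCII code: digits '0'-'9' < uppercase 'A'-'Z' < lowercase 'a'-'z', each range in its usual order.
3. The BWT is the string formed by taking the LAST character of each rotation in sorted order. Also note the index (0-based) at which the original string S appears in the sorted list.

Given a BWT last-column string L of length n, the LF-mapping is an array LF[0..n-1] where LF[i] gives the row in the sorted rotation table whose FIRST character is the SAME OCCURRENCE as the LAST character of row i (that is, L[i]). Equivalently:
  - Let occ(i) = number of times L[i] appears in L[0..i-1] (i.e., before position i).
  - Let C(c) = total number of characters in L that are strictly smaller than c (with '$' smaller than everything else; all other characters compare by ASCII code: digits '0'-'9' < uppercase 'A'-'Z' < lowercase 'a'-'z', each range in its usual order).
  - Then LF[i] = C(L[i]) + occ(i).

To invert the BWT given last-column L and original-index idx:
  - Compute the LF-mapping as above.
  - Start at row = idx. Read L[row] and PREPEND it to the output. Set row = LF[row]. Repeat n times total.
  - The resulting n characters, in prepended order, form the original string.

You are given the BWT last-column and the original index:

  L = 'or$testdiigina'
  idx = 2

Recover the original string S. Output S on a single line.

Answer: disintegratio$

Derivation:
LF mapping: 9 10 0 12 3 11 13 2 5 6 4 7 8 1
Walk LF starting at row 2, prepending L[row]:
  step 1: row=2, L[2]='$', prepend. Next row=LF[2]=0
  step 2: row=0, L[0]='o', prepend. Next row=LF[0]=9
  step 3: row=9, L[9]='i', prepend. Next row=LF[9]=6
  step 4: row=6, L[6]='t', prepend. Next row=LF[6]=13
  step 5: row=13, L[13]='a', prepend. Next row=LF[13]=1
  step 6: row=1, L[1]='r', prepend. Next row=LF[1]=10
  step 7: row=10, L[10]='g', prepend. Next row=LF[10]=4
  step 8: row=4, L[4]='e', prepend. Next row=LF[4]=3
  step 9: row=3, L[3]='t', prepend. Next row=LF[3]=12
  step 10: row=12, L[12]='n', prepend. Next row=LF[12]=8
  step 11: row=8, L[8]='i', prepend. Next row=LF[8]=5
  step 12: row=5, L[5]='s', prepend. Next row=LF[5]=11
  step 13: row=11, L[11]='i', prepend. Next row=LF[11]=7
  step 14: row=7, L[7]='d', prepend. Next row=LF[7]=2
Reversed output: disintegratio$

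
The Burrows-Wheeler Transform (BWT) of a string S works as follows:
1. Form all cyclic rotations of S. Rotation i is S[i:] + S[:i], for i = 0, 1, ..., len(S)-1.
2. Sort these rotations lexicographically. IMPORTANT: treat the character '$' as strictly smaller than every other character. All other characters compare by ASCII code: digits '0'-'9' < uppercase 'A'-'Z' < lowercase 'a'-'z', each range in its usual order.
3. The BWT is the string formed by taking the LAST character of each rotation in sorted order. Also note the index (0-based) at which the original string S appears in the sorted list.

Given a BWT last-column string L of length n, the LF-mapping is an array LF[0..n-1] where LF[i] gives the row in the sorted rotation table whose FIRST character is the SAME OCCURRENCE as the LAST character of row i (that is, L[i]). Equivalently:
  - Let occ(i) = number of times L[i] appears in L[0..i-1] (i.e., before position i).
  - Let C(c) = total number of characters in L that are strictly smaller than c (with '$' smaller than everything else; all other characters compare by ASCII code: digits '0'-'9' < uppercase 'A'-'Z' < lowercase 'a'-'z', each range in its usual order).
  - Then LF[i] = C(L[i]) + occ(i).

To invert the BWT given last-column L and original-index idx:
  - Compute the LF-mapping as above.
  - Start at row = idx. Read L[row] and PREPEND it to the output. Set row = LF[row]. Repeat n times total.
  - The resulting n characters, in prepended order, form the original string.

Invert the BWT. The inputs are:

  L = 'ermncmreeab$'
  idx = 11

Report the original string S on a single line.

LF mapping: 4 10 7 9 3 8 11 5 6 1 2 0
Walk LF starting at row 11, prepending L[row]:
  step 1: row=11, L[11]='$', prepend. Next row=LF[11]=0
  step 2: row=0, L[0]='e', prepend. Next row=LF[0]=4
  step 3: row=4, L[4]='c', prepend. Next row=LF[4]=3
  step 4: row=3, L[3]='n', prepend. Next row=LF[3]=9
  step 5: row=9, L[9]='a', prepend. Next row=LF[9]=1
  step 6: row=1, L[1]='r', prepend. Next row=LF[1]=10
  step 7: row=10, L[10]='b', prepend. Next row=LF[10]=2
  step 8: row=2, L[2]='m', prepend. Next row=LF[2]=7
  step 9: row=7, L[7]='e', prepend. Next row=LF[7]=5
  step 10: row=5, L[5]='m', prepend. Next row=LF[5]=8
  step 11: row=8, L[8]='e', prepend. Next row=LF[8]=6
  step 12: row=6, L[6]='r', prepend. Next row=LF[6]=11
Reversed output: remembrance$

Answer: remembrance$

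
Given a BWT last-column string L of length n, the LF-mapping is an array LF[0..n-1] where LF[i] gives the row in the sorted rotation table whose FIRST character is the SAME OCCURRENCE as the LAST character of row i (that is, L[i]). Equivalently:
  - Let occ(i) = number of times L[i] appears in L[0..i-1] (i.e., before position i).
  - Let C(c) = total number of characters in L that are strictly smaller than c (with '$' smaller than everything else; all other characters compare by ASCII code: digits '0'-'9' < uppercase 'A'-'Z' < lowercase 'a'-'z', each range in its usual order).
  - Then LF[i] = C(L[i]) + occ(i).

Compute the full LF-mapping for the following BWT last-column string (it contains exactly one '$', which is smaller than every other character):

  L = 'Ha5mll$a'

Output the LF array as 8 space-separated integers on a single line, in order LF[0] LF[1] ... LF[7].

Answer: 2 3 1 7 5 6 0 4

Derivation:
Char counts: '$':1, '5':1, 'H':1, 'a':2, 'l':2, 'm':1
C (first-col start): C('$')=0, C('5')=1, C('H')=2, C('a')=3, C('l')=5, C('m')=7
L[0]='H': occ=0, LF[0]=C('H')+0=2+0=2
L[1]='a': occ=0, LF[1]=C('a')+0=3+0=3
L[2]='5': occ=0, LF[2]=C('5')+0=1+0=1
L[3]='m': occ=0, LF[3]=C('m')+0=7+0=7
L[4]='l': occ=0, LF[4]=C('l')+0=5+0=5
L[5]='l': occ=1, LF[5]=C('l')+1=5+1=6
L[6]='$': occ=0, LF[6]=C('$')+0=0+0=0
L[7]='a': occ=1, LF[7]=C('a')+1=3+1=4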